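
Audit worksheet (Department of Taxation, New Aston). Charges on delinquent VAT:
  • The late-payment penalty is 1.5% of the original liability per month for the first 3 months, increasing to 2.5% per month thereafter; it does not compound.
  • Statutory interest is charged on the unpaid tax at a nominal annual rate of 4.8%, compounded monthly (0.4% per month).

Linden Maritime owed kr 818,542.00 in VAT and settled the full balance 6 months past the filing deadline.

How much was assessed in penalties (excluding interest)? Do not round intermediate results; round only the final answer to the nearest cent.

Penalty, months 1–3: 3 × 1.5% × kr 818,542.00 = kr 36,834.39
Penalty, months 4–6: 3 × 2.5% × kr 818,542.00 = kr 61,390.65
Total penalty = kr 36,834.39 + kr 61,390.65 = kr 98,225.04

kr 98,225.04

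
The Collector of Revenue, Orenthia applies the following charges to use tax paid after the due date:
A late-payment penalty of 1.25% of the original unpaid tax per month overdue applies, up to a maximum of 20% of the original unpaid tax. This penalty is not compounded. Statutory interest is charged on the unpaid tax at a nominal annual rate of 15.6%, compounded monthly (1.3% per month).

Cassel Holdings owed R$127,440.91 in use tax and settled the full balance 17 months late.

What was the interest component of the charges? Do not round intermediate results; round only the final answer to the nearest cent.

Interest: R$127,440.91 × ((1 + 0.013)^17 − 1) = R$127,440.91 × 0.2455483… = R$31,292.8980…

R$31,292.90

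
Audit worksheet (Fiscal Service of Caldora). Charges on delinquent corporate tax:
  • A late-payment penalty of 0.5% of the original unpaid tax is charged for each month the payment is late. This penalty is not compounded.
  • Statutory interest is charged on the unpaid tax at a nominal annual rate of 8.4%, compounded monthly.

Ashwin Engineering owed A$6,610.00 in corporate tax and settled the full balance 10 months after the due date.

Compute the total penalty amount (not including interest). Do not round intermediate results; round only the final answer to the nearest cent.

A$330.50

Late-payment penalty: 10 × 0.5% × A$6,610.00 = A$330.50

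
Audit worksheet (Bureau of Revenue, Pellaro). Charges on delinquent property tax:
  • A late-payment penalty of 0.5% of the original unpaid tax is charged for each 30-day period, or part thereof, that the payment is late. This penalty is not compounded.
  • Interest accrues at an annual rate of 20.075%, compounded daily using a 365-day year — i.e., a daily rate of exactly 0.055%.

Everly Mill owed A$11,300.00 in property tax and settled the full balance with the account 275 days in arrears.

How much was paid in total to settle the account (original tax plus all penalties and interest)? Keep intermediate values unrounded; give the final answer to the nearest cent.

Penalty periods: ⌈275/30⌉ = 10; penalty = 10 × 0.5% × A$11,300.00 = A$565.00
Interest: A$11,300.00 × ((1 + 0.00055)^275 − 1) = A$11,300.00 × 0.16323908… = A$1,844.6016…
Total = A$11,300.00 + A$565.0000 + A$1,844.6016… = A$13,709.60

A$13,709.60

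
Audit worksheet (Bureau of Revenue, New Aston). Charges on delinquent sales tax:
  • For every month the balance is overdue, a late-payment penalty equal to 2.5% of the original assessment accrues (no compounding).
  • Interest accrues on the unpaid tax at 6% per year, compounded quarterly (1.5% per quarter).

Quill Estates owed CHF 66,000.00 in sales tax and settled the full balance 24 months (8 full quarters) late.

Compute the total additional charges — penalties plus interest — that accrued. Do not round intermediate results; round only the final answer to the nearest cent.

CHF 47,948.51

Late-payment penalty = 2.5% × CHF 66,000.00 × 24 mo = CHF 39,600.00
Interest: CHF 66,000.00 × ((1 + 0.015)^8 − 1) = CHF 66,000.00 × 0.1264926… = CHF 8,348.5107…
Penalties + interest = CHF 39,600.0000 + CHF 8,348.5107… = CHF 47,948.51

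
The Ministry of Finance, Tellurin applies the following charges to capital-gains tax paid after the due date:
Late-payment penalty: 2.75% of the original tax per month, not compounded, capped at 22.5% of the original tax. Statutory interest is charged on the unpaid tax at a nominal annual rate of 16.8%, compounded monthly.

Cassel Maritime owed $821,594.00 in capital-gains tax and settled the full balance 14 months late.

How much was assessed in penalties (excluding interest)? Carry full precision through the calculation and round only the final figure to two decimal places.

Penalty (uncapped): 14 × 2.75% × $821,594.00 = $316,313.69; cap = 22.5% × $821,594.00 = $184,858.65 → penalty = $184,858.65

$184,858.65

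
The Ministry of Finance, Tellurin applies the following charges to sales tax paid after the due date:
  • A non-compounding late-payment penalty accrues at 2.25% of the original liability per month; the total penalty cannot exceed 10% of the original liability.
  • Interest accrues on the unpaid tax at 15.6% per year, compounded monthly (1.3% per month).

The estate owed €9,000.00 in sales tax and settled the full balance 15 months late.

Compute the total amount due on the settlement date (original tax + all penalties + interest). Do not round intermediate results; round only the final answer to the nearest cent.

€11,824.06

Penalty (uncapped): 15 × 2.25% × €9,000.00 = €3,037.50; cap = 10% × €9,000.00 = €900.00 → penalty = €900.00
Interest: €9,000.00 × ((1 + 0.013)^15 − 1) = €9,000.00 × 0.2137848… = €1,924.0628…
Total = €9,000.00 + €900.0000 + €1,924.0628… = €11,824.06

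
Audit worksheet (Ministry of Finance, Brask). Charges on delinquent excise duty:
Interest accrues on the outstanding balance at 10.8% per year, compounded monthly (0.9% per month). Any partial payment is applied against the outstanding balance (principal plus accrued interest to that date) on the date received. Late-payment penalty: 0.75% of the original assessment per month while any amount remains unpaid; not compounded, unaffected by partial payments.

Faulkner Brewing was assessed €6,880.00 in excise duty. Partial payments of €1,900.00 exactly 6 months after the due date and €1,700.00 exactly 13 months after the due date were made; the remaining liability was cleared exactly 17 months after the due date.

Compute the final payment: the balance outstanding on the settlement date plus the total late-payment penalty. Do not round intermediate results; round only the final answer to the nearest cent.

Balance at month 6: €6,880.0000 × (1 + 0.009)^6 = €7,259.9802…
After €1,900.00 payment: €7,259.9802… − €1,900.00 = €5,359.9802…
Balance at month 13: €5,359.9802… × (1 + 0.009)^7 = €5,706.9143…
After €1,700.00 payment: €5,706.9143… − €1,700.00 = €4,006.9143…
Balance at month 17: €4,006.9143… × (1 + 0.009)^4 = €4,153.1222…
Penalty: 17 × 0.75% × €6,880.00 = €877.20
Final settlement = outstanding balance + penalty = €4,153.1222… + €877.20 = €5,030.32

€5,030.32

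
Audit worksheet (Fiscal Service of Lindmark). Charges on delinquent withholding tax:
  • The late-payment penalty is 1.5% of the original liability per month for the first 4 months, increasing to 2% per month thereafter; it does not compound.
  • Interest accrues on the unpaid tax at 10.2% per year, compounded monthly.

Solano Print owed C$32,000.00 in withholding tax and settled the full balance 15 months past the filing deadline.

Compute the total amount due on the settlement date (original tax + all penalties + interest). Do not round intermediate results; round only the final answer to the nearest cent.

C$45,291.93

Penalty, months 1–4: 4 × 1.5% × C$32,000.00 = C$1,920.00
Penalty, months 5–15: 11 × 2% × C$32,000.00 = C$7,040.00
Interest (10.2%/yr ÷ 12 = 0.85%/month): C$32,000.00 × ((1 + 0.0085)^15 − 1) = C$4,331.9340…
Total = C$32,000.00 + C$8,960.0000 + C$4,331.9340… = C$45,291.93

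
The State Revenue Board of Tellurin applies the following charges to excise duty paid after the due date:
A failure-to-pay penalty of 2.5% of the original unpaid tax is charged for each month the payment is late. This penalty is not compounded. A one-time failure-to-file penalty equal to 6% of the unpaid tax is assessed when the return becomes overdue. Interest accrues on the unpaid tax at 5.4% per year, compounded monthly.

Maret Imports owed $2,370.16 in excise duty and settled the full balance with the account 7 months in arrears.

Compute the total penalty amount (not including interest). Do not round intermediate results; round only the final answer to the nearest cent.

$556.99

Failure-to-file penalty: 6% × $2,370.16 = $142.21…
Failure-to-pay penalty = 2.5% × $2,370.16 × 7 mo = $414.78…
Total penalty = $142.21… + $414.78… = $556.99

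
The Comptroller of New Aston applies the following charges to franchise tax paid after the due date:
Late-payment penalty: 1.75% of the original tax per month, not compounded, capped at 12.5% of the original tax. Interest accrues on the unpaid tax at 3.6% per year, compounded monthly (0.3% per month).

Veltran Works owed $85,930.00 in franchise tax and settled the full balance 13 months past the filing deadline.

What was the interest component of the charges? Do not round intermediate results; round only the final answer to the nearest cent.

$3,412.26

Interest: $85,930.00 × ((1 + 0.003)^13 − 1) = $85,930.00 × 0.0397098… = $3,412.2614…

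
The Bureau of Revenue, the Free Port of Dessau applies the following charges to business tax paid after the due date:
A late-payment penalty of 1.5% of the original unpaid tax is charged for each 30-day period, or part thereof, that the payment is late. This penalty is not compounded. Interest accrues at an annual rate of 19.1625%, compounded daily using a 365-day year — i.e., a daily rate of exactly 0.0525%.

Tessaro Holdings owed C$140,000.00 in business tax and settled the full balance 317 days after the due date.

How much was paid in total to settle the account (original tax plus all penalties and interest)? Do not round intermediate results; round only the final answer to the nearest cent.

C$188,443.27

Penalty periods: ⌈317/30⌉ = 11; penalty = 11 × 1.5% × C$140,000.00 = C$23,100.00
Interest: C$140,000.00 × ((1 + 0.000525)^317 − 1) = C$140,000.00 × 0.18102337… = C$25,343.2724…
Total = C$140,000.00 + C$23,100.0000 + C$25,343.2724… = C$188,443.27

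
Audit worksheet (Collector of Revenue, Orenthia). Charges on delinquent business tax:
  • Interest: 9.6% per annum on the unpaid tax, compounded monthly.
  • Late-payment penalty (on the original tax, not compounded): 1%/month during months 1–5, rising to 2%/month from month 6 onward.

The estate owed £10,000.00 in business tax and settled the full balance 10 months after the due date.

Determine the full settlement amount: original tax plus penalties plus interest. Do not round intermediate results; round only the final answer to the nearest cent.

£12,329.42

Penalty, months 1–5: 5 × 1% × £10,000.00 = £500.00
Penalty, months 6–10: 5 × 2% × £10,000.00 = £1,000.00
Interest (9.6%/yr ÷ 12 = 0.8%/month): £10,000.00 × ((1 + 0.008)^10 − 1) = £829.4231…
Total = £10,000.00 + £1,500.0000 + £829.4231… = £12,329.42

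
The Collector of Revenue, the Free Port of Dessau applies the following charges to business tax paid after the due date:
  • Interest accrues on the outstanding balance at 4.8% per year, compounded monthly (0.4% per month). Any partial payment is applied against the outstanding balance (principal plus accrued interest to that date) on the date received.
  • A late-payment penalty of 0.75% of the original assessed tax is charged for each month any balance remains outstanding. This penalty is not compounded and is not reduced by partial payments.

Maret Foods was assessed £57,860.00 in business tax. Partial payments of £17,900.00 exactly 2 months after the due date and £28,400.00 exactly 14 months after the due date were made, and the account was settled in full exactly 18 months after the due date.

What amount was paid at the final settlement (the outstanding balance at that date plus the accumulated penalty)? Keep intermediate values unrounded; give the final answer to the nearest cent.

£22,043.98

Balance at month 2: £57,860.0000 × (1 + 0.004)^2 = £58,323.8058…
After £17,900.00 payment: £58,323.8058… − £17,900.00 = £40,423.8058…
Balance at month 14: £40,423.8058… × (1 + 0.004)^12 = £42,407.4103…
After £28,400.00 payment: £42,407.4103… − £28,400.00 = £14,007.4103…
Balance at month 18: £14,007.4103… × (1 + 0.004)^4 = £14,232.8772…
Penalty: 18 × 0.75% × £57,860.00 = £7,811.10
Final settlement = outstanding balance + penalty = £14,232.8772… + £7,811.10 = £22,043.98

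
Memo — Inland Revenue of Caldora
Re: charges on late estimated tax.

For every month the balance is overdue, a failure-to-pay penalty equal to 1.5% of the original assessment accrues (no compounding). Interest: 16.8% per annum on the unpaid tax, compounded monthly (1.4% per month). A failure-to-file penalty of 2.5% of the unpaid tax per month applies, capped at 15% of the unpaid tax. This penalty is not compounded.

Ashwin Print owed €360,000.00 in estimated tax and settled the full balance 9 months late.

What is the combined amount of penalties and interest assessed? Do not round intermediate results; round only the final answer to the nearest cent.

Failure-to-file: 9 × 2.5% × €360,000.00 = €81,000.00, capped at 15% × €360,000.00 = €54,000.00
Failure-to-pay penalty: 9 × 1.5% × €360,000.00 = €48,600.00
Interest: €360,000.00 × ((1 + 0.014)^9 − 1) = €360,000.00 × 0.1332914… = €47,984.9057…
Penalties + interest = €102,600.0000 + €47,984.9057… = €150,584.91

€150,584.91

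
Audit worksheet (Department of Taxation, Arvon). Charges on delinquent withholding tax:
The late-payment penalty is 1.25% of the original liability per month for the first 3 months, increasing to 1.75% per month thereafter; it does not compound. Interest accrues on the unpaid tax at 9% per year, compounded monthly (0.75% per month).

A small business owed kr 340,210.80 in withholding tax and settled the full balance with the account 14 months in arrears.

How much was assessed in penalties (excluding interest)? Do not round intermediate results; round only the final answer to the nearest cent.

kr 78,248.48

Penalty, months 1–3: 3 × 1.25% × kr 340,210.80 = kr 12,757.91…
Penalty, months 4–14: 11 × 1.75% × kr 340,210.80 = kr 65,490.58…
Total penalty = kr 12,757.91… + kr 65,490.58… = kr 78,248.48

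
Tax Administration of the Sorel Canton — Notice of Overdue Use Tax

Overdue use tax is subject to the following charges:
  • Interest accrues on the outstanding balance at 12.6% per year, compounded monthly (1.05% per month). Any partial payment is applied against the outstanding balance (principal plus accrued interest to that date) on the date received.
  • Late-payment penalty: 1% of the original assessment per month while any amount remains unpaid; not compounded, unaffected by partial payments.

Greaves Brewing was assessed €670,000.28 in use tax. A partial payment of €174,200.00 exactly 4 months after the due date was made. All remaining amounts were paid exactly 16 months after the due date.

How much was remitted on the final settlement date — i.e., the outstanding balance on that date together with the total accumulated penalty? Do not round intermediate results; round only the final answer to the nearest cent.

€701,611.82

Balance at month 4: €670,000.2800 × (1 + 0.0105)^4 = €698,586.6075…
After €174,200.00 payment: €698,586.6075… − €174,200.00 = €524,386.6075…
Balance at month 16: €524,386.6075… × (1 + 0.0105)^12 = €594,411.7775…
Penalty: 16 × 1% × €670,000.28 = €107,200.04…
Final settlement = outstanding balance + penalty = €594,411.7775… + €107,200.04… = €701,611.82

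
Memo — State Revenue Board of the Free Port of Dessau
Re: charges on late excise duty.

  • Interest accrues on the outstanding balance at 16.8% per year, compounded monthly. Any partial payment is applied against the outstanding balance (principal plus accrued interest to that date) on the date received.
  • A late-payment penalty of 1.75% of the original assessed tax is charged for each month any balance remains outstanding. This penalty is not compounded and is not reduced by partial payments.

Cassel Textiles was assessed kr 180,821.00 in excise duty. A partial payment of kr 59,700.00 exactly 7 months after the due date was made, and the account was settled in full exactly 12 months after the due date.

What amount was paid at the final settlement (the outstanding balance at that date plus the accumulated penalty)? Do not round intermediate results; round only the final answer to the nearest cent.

kr 187,625.45

Monthly rate = 16.8% ÷ 12 = 1.4%
Balance at month 7: kr 180,821.0000 × (1 + 0.014)^7 = kr 199,303.3285…
After kr 59,700.00 payment: kr 199,303.3285… − kr 59,700.00 = kr 139,603.3285…
Balance at month 12: kr 139,603.3285… × (1 + 0.014)^5 = kr 149,653.0416…
Penalty: 12 × 1.75% × kr 180,821.00 = kr 37,972.41
Final settlement = outstanding balance + penalty = kr 149,653.0416… + kr 37,972.41 = kr 187,625.45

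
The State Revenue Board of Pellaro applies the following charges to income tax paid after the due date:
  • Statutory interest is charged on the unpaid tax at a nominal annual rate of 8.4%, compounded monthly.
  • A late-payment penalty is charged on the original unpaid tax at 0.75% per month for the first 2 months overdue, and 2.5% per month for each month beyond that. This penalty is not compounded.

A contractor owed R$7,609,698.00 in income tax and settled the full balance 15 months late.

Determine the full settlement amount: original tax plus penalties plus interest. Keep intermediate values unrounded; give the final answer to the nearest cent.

Penalty, months 1–2: 2 × 0.75% × R$7,609,698.00 = R$114,145.47
Penalty, months 3–15: 13 × 2.5% × R$7,609,698.00 = R$2,473,151.85
Interest (8.4%/yr ÷ 12 = 0.7%/month): R$7,609,698.00 × ((1 + 0.007)^15 − 1) = R$839,383.1221…
Total = R$7,609,698.00 + R$2,587,297.3200 + R$839,383.1221… = R$11,036,378.44

R$11,036,378.44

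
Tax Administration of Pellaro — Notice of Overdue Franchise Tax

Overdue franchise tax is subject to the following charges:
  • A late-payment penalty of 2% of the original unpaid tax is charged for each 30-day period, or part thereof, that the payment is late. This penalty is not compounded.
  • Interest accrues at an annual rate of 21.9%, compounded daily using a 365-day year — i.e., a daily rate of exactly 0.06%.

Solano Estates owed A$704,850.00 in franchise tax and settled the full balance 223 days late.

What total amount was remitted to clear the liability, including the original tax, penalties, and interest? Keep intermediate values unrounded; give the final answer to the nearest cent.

Penalty periods: ⌈223/30⌉ = 8; penalty = 8 × 2% × A$704,850.00 = A$112,776.00
Interest: A$704,850.00 × ((1 + 0.0006)^223 − 1) = A$704,850.00 × 0.14311830… = A$100,876.9314…
Total = A$704,850.00 + A$112,776.0000 + A$100,876.9314… = A$918,502.93

A$918,502.93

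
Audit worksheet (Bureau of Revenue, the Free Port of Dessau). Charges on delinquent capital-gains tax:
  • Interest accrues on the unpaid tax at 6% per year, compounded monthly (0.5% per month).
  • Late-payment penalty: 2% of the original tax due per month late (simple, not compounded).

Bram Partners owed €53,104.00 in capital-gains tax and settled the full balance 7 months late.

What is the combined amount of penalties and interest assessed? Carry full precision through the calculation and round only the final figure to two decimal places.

Late-payment penalty: 7 × 2% × €53,104.00 = €7,434.56
Interest: €53,104.00 × ((1 + 0.005)^7 − 1) = €53,104.00 × 0.0355294… = €1,886.7531…
Penalties + interest = €7,434.5600 + €1,886.7531… = €9,321.31

€9,321.31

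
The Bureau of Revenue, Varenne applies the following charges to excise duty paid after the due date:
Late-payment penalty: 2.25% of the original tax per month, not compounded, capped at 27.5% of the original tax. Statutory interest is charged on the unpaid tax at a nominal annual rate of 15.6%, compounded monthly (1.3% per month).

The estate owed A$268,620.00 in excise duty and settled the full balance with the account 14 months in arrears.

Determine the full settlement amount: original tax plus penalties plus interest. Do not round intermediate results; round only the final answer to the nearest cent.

A$395,733.15

Penalty (uncapped): 14 × 2.25% × A$268,620.00 = A$84,615.30; cap = 27.5% × A$268,620.00 = A$73,870.50 → penalty = A$73,870.50
Interest: A$268,620.00 × ((1 + 0.013)^14 − 1) = A$268,620.00 × 0.1982081… = A$53,242.6479…
Total = A$268,620.00 + A$73,870.5000 + A$53,242.6479… = A$395,733.15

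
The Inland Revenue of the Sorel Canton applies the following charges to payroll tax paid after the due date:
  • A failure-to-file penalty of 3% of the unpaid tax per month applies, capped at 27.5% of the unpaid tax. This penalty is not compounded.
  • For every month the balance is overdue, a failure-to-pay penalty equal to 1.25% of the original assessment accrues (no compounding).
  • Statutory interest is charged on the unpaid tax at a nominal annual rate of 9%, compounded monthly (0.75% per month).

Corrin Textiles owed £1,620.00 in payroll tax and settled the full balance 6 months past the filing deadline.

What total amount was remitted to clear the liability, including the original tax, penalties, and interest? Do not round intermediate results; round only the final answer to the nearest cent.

Failure-to-file: 6 × 3% × £1,620.00 = £291.60 (under the 27.5% cap)
Failure-to-pay penalty: 6 × 1.25% × £1,620.00 = £121.50
Interest: £1,620.00 × ((1 + 0.0075)^6 − 1) = £1,620.00 × 0.0458522… = £74.2806…
Total = £1,620.00 + £413.1000 + £74.2806… = £2,107.38

£2,107.38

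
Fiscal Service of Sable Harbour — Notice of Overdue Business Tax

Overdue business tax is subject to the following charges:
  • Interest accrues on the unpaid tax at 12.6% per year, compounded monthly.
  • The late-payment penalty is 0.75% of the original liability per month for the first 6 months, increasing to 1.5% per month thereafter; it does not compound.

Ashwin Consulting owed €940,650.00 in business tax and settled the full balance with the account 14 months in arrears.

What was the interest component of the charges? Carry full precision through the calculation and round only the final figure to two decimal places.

€148,120.91

Interest (12.6%/yr ÷ 12 = 1.05%/month): €940,650.00 × ((1 + 0.0105)^14 − 1) = €148,120.9124…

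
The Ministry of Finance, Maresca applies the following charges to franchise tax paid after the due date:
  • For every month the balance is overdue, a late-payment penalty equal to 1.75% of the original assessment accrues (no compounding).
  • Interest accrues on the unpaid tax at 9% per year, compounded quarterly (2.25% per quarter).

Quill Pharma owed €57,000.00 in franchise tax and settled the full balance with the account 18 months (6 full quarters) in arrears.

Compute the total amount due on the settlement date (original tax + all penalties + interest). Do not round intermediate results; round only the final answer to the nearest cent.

Late-payment penalty = 1.75% × €57,000.00 × 18 mo = €17,955.00
Interest: €57,000.00 × ((1 + 0.0225)^6 − 1) = €57,000.00 × 0.1428254… = €8,141.0502…
Total = €57,000.00 + €17,955.0000 + €8,141.0502… = €83,096.05

€83,096.05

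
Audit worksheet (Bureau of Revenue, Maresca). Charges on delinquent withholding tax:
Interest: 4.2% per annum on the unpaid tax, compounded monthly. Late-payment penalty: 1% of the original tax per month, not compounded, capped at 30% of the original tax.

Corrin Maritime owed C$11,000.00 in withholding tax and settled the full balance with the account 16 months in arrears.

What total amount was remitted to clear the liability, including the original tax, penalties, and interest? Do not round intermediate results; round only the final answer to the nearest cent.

Penalty: 16 × 1% × C$11,000.00 = C$1,760.00 (below the 30% cap of C$3,300.00)
Interest (4.2%/yr ÷ 12 = 0.35%/month): C$11,000.00 × ((1 + 0.0035)^16 − 1) = C$632.4371…
Total = C$11,000.00 + C$1,760.0000 + C$632.4371… = C$13,392.44

C$13,392.44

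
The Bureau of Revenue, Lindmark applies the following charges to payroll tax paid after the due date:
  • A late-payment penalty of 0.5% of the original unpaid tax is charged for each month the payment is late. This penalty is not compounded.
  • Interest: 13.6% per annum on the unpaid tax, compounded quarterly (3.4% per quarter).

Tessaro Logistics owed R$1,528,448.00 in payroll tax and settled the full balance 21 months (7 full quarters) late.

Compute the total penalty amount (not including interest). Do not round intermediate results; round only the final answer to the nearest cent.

R$160,487.04

Late-payment penalty: 21 × 0.5% × R$1,528,448.00 = R$160,487.04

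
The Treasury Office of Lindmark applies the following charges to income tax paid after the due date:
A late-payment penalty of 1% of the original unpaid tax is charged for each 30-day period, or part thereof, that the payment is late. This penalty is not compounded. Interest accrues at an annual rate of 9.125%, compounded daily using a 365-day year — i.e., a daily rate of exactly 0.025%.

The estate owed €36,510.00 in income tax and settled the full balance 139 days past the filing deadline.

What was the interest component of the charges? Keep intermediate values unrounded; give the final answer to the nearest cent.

€1,290.86

Interest: €36,510.00 × ((1 + 0.00025)^139 − 1) = €36,510.00 × 0.03535634… = €1,290.8600…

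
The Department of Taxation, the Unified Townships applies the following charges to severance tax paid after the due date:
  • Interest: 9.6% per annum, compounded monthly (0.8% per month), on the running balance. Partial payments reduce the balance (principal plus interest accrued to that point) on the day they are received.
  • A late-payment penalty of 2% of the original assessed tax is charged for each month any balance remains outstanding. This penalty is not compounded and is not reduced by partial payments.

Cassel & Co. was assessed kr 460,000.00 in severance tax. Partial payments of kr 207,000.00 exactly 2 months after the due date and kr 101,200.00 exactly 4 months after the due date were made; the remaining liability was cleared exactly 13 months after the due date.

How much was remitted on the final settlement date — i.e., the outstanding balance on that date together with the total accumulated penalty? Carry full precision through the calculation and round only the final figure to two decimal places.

Balance at month 2: kr 460,000.0000 × (1 + 0.008)^2 = kr 467,389.4400
After kr 207,000.00 payment: kr 467,389.4400 − kr 207,000.00 = kr 260,389.4400
Balance at month 4: kr 260,389.4400 × (1 + 0.008)^2 = kr 264,572.3360…
After kr 101,200.00 payment: kr 264,572.3360… − kr 101,200.00 = kr 163,372.3360…
Balance at month 13: kr 163,372.3360… × (1 + 0.008)^9 = kr 175,518.6653…
Penalty: 13 × 2% × kr 460,000.00 = kr 119,600.00
Final settlement = outstanding balance + penalty = kr 175,518.6653… + kr 119,600.00 = kr 295,118.67

kr 295,118.67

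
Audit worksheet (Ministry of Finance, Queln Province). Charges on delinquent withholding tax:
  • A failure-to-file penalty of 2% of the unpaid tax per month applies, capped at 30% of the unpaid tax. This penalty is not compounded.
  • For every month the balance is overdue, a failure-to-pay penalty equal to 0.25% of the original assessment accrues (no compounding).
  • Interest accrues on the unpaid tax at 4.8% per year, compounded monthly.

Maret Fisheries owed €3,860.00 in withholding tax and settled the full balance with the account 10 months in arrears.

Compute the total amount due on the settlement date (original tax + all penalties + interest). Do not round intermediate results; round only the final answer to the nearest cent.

€4,885.71

Failure-to-file: 10 × 2% × €3,860.00 = €772.00 (under the 30% cap)
Failure-to-pay penalty: 10 × 0.25% × €3,860.00 = €96.50
Interest (4.8%/yr ÷ 12 = 0.4%/month): €3,860.00 × ((1 + 0.004)^10 − 1) = €157.2091…
Total = €3,860.00 + €868.5000 + €157.2091… = €4,885.71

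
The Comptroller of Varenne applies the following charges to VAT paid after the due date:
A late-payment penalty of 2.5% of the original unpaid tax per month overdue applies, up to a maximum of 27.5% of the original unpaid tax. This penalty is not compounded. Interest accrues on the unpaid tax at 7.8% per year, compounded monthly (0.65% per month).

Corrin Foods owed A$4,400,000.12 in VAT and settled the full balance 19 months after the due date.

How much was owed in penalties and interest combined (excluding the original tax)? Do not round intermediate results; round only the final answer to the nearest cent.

A$1,786,390.89

Penalty (uncapped): 19 × 2.5% × A$4,400,000.12 = A$2,090,000.06…; cap = 27.5% × A$4,400,000.12 = A$1,210,000.03… → penalty = A$1,210,000.03…
Interest: A$4,400,000.12 × ((1 + 0.0065)^19 − 1) = A$4,400,000.12 × 0.1309979… = A$576,390.8528…
Penalties + interest = A$1,210,000.0330 + A$576,390.8528… = A$1,786,390.89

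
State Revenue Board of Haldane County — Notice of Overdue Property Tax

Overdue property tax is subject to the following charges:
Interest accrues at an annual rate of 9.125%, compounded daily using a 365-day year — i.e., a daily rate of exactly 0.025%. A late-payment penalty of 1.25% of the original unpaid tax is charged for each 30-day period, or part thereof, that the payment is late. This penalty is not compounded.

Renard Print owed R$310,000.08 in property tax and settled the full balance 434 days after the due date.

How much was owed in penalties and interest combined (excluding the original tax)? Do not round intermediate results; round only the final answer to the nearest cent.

R$93,647.86

Penalty periods: ⌈434/30⌉ = 15; penalty = 15 × 1.25% × R$310,000.08 = R$58,125.02…
Interest: R$310,000.08 × ((1 + 0.00025)^434 − 1) = R$310,000.08 × 0.11458979… = R$35,522.8454…
Penalties + interest = R$58,125.0150 + R$35,522.8454… = R$93,647.86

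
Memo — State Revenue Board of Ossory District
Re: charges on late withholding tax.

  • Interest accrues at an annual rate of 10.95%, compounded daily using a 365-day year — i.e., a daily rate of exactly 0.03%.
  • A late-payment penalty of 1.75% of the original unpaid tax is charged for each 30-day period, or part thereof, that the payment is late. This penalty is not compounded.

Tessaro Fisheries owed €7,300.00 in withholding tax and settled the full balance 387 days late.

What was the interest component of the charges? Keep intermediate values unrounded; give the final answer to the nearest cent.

€898.55

Interest: €7,300.00 × ((1 + 0.0003)^387 − 1) = €7,300.00 × 0.12308862… = €898.5469…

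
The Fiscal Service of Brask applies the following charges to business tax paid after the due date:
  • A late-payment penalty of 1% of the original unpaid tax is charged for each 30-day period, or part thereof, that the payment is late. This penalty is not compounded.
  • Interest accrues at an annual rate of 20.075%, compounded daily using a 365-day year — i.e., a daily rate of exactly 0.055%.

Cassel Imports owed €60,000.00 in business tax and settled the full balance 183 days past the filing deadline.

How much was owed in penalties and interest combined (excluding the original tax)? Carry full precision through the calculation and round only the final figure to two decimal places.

€10,551.53

Penalty periods: ⌈183/30⌉ = 7; penalty = 7 × 1% × €60,000.00 = €4,200.00
Interest: €60,000.00 × ((1 + 0.00055)^183 − 1) = €60,000.00 × 0.10585891… = €6,351.5349…
Penalties + interest = €4,200.0000 + €6,351.5349… = €10,551.53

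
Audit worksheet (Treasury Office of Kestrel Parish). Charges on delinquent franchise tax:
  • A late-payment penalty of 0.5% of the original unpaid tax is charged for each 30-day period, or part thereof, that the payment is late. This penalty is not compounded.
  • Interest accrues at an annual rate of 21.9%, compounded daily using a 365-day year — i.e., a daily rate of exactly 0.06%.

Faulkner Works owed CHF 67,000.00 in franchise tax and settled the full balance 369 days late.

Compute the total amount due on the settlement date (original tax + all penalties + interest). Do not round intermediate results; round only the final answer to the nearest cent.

Penalty periods: ⌈369/30⌉ = 13; penalty = 13 × 0.5% × CHF 67,000.00 = CHF 4,355.00
Interest: CHF 67,000.00 × ((1 + 0.0006)^369 − 1) = CHF 67,000.00 × 0.24773962… = CHF 16,598.5542…
Total = CHF 67,000.00 + CHF 4,355.0000 + CHF 16,598.5542… = CHF 87,953.55

CHF 87,953.55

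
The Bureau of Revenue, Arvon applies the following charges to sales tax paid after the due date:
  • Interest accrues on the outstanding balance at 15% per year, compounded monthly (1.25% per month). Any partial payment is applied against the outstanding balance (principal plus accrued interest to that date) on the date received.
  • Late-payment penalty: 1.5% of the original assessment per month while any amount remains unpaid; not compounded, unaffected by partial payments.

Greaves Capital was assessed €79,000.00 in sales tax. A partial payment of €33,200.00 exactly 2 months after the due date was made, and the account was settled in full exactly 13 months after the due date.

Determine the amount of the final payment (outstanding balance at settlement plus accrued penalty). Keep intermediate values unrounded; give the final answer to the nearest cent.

€70,189.57

Balance at month 2: €79,000.0000 × (1 + 0.0125)^2 = €80,987.3438…
After €33,200.00 payment: €80,987.3438… − €33,200.00 = €47,787.3438…
Balance at month 13: €47,787.3438… × (1 + 0.0125)^11 = €54,784.5680…
Penalty: 13 × 1.5% × €79,000.00 = €15,405.00
Final settlement = outstanding balance + penalty = €54,784.5680… + €15,405.00 = €70,189.57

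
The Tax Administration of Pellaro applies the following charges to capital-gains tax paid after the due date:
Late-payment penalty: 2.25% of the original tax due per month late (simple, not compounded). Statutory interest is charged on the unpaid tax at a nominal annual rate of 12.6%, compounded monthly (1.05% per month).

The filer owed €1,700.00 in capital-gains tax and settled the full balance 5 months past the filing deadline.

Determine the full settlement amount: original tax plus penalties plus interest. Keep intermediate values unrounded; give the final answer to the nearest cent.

Late-payment penalty: 5 × 2.25% × €1,700.00 = €191.25
Interest: €1,700.00 × ((1 + 0.0105)^5 − 1) = €1,700.00 × 0.0536141… = €91.1440…
Total = €1,700.00 + €191.2500 + €91.1440… = €1,982.39

€1,982.39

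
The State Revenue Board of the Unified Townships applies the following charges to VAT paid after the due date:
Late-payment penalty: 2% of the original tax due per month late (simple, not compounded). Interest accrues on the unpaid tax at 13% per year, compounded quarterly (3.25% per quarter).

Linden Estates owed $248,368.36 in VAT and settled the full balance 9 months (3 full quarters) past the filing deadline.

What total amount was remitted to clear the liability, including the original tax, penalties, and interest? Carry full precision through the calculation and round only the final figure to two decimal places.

Late-payment penalty = 2% × $248,368.36 × 9 mo = $44,706.30…
Interest: $248,368.36 × ((1 + 0.0325)^3 − 1) = $248,368.36 × 0.1007031… = $25,011.4584…
Total = $248,368.36 + $44,706.3048 + $25,011.4584… = $318,086.12

$318,086.12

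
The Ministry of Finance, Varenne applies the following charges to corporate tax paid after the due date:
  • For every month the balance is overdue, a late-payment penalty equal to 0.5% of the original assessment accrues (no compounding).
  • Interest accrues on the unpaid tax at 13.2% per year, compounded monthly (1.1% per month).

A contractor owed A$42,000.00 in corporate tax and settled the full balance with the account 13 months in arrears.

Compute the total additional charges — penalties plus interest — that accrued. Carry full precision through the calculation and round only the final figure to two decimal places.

Late-payment penalty: 13 × 0.5% × A$42,000.00 = A$2,730.00
Interest: A$42,000.00 × ((1 + 0.011)^13 − 1) = A$42,000.00 × 0.1528293… = A$6,418.8325…
Penalties + interest = A$2,730.0000 + A$6,418.8325… = A$9,148.83

A$9,148.83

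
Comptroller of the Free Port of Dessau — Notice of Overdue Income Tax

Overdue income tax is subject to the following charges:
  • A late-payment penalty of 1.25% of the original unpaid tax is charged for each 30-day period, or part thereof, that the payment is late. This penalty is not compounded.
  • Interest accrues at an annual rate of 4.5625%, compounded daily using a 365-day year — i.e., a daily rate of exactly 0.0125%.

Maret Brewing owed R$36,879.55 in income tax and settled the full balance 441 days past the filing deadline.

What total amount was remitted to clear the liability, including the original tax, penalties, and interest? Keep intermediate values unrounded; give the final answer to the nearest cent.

Penalty periods: ⌈441/30⌉ = 15; penalty = 15 × 1.25% × R$36,879.55 = R$6,914.92…
Interest: R$36,879.55 × ((1 + 0.000125)^441 − 1) = R$36,879.55 × 0.05666905… = R$2,089.9291…
Total = R$36,879.55 + R$6,914.9156… + R$2,089.9291… = R$45,884.39

R$45,884.39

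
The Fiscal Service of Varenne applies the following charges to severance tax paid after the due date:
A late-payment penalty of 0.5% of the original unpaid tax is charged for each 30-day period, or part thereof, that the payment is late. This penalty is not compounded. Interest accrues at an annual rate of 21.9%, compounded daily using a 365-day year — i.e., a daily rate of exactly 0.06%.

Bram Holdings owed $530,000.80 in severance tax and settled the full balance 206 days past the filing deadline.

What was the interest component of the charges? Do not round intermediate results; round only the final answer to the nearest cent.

$69,706.35

Interest: $530,000.80 × ((1 + 0.0006)^206 − 1) = $530,000.80 × 0.13152121… = $69,706.3488…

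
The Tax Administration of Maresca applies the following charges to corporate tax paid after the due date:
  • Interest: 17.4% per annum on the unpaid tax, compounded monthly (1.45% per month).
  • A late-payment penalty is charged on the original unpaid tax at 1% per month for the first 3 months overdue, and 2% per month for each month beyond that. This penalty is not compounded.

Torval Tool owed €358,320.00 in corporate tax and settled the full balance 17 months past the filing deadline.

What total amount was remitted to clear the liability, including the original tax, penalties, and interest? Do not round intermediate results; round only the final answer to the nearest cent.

€568,752.86

Penalty, months 1–3: 3 × 1% × €358,320.00 = €10,749.60
Penalty, months 4–17: 14 × 2% × €358,320.00 = €100,329.60
Interest: €358,320.00 × ((1 + 0.0145)^17 − 1) = €358,320.00 × 0.2772764… = €99,353.6643…
Total = €358,320.00 + €111,079.2000 + €99,353.6643… = €568,752.86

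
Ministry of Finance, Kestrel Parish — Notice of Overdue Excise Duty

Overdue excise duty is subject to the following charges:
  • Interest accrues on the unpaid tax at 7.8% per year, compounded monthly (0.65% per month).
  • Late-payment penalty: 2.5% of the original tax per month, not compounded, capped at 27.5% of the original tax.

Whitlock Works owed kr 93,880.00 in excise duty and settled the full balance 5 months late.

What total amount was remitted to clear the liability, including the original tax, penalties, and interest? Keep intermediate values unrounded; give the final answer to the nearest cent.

kr 108,706.02

Penalty: 5 × 2.5% × kr 93,880.00 = kr 11,735.00 (below the 27.5% cap of kr 25,817.00)
Interest: kr 93,880.00 × ((1 + 0.0065)^5 − 1) = kr 93,880.00 × 0.0329253… = kr 3,091.0230…
Total = kr 93,880.00 + kr 11,735.0000 + kr 3,091.0230… = kr 108,706.02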